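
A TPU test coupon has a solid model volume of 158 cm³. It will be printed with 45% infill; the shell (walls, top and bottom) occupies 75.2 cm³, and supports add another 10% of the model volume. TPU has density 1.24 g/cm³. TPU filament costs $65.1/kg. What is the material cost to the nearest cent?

$10.35

Infill region: 158 − 75.2 → 82.8 cm³.
Infill volume: 0.45 × 82.8 → 37.26 cm³.
Support = 0.10 × 158 = 15.8 cm³.
Total extruded = 75.2 + 37.26 + 15.8, so 128.26 cm³.
Mass = 128.26 × 1.24 = 159.0424 g.
At $65.1/kg: 159.0424/1000 × 65.1 = $10.35.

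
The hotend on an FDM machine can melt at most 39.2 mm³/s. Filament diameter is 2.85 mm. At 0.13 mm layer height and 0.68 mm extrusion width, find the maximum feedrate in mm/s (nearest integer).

443 mm/s

A = 0.13 × 0.68 = 0.0884 mm².
v_max = Q/A = 39.2/0.0884 = 443.44 mm/s → 443 mm/s.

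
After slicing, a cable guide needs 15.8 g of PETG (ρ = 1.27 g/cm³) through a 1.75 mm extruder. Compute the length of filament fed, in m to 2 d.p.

Volume = 15.8 g / 1.27 g·cm⁻³ = 12.4409 cm³ = 12440.9 mm³.
Cross-section of 1.75 mm filament: π·(1.75/2)² = 2.4053 mm².
L = V/A = 12440.9/2.4053 = 5172.29 mm → 5.17 m.

5.17 m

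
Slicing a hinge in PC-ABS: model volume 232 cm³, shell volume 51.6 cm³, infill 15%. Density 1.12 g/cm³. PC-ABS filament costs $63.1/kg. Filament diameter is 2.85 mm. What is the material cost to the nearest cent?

Interior volume = 232 − 51.6 = 180.4 cm³.
Deposited infill: 0.15 × 180.4 → 27.06 cm³.
Total extruded = 51.6 + 27.06, so 78.66 cm³.
Mass = 78.66 × 1.12 = 88.0992 g.
At $63.1/kg: 88.0992/1000 × 63.1 = $5.56.

$5.56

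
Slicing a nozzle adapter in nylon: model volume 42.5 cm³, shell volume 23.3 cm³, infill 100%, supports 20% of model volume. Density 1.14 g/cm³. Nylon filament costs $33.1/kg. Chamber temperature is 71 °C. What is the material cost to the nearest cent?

$1.92

Interior volume = 42.5 − 23.3, so 19.2 cm³.
Deposited infill: 1.00 × 19.2 → 19.2 cm³.
Support: 0.20 × 42.5 → 8.5 cm³.
Total extruded = 23.3 + 19.2 + 8.5, so 51 cm³.
Mass = 51 × 1.14 = 58.14 g.
Cost = 58.14 g / 1000 × $33.1/kg = $1.92.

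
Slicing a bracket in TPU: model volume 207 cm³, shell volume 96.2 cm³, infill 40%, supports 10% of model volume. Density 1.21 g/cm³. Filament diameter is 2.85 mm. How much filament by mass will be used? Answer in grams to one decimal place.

Volume inside the shell = 207 − 96.2 = 110.8 cm³.
Infill volume: 0.40 × 110.8 → 44.32 cm³.
Support: 0.10 × 207 → 20.7 cm³.
Deposited volume = 96.2 + 44.32 + 20.7, so 161.22 cm³.
Mass: 161.22 × 1.21 → 195.0762 g.

195.1 g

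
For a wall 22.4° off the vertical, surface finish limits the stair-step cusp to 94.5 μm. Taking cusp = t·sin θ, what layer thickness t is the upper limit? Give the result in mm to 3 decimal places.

0.248 mm

sin(22.4°) = 0.3811; t_max = 0.0945/0.3811 = 0.248 mm.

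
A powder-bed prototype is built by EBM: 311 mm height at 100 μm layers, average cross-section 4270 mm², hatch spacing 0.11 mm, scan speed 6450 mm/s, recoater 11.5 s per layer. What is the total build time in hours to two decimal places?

Layers = ⌈311/0.1⌉ = 3110.
Per-layer scan distance = 4270 / 0.11, so 38818.2 mm.
Beam time per layer = 38818.2 / 6450 = 6.0183 s.
Per-layer time = 6.0183 + 11.5 = 17.5183 s.
Total: 3110 × 17.5183 s = 54481.913 s → 15.13 hours.

15.13 hours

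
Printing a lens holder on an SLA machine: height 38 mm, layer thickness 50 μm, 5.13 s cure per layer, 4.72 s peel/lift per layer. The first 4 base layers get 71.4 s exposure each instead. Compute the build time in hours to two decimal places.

Layers = ⌈38/0.05⌉ = 760.
Bottom layers = 4 × (71.4 + 4.72), so 304.48 s.
Remaining layers = 756 × (5.13 + 4.72), so 7446.6 s.
Total = 304.48 + 7446.6 = 7751.08 s = 2.15 hours.

2.15 hours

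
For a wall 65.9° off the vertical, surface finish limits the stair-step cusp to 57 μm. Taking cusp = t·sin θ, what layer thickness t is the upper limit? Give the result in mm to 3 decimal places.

sin(65.9°) = 0.9128; t_max = 0.057/0.9128 = 0.062 mm.

0.062 mm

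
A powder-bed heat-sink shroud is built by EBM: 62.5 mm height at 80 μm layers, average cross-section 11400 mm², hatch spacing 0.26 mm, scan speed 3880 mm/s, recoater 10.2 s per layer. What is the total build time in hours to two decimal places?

4.67 hours

Layer count = ceil(62.5 / 0.08) = 782.
Per-layer scan distance = 11400 / 0.26 = 43846.2 mm.
Scan time per layer: 43846.2 / 3880 → 11.3006 s.
Per-layer time: 11.3006 + 10.2 → 21.5006 s.
782 layers × 21.5006 s/layer = 16813.4692 s, i.e. 4.67 hours.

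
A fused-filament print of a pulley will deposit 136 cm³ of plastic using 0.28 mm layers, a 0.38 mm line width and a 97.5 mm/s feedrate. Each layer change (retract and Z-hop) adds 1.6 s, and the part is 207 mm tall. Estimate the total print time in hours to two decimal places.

3.97 hours

Extrusion cross-section = 0.28 × 0.38, so 0.1064 mm².
Total extruded path = 136000/0.1064 = 1278195.5 mm.
Print-move time = 1278195.5 / 97.5 = 13109.7 s.
Layer count = ceil(207 / 0.28) = 740.
Non-print overhead = 740 × 1.6, so 1184 s.
Total = 13109.7 + 1184 = 14293.7 s = 3.97 hours.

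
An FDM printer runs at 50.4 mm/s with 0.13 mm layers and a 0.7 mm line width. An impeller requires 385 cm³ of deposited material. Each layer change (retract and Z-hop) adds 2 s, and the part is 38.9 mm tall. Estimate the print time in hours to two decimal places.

23.48 hours

Bead cross-section = 0.13 × 0.7 = 0.091 mm².
Total extruded path = 385000/0.091 = 4230769.2 mm.
Print-move time = 4230769.2 / 50.4, so 83943.8 s.
Layer count = ceil(38.9 / 0.13) = 300.
Layer-change overhead = 300 × 2 = 600 s.
Total = 83943.8 + 600 = 84543.8 s = 23.48 hours.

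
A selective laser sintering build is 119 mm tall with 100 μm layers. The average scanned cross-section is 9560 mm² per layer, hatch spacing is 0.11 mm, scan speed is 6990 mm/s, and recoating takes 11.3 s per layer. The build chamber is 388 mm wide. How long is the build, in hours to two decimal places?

Layer count = ceil(119 / 0.1) = 1190.
Scan path per layer: 9560 / 0.11 → 86909.1 mm.
Per-layer scan time: 86909.1 / 6990 → 12.4333 s.
Layer cycle = 12.4333 + 11.3, so 23.7333 s.
1190 layers × 23.7333 s/layer = 28242.627 s, i.e. 7.85 hours.

7.85 hours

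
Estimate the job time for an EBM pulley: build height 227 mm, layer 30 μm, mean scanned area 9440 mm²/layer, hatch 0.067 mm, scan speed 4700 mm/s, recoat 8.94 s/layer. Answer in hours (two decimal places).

81.80 hours

Layer count = ceil(227 / 0.03) = 7567.
Scan path per layer: 9440 / 0.067 → 140895.5 mm.
Per-layer scan time: 140895.5 / 4700 → 29.9778 s.
Time per layer = 29.9778 + 8.94 = 38.9178 s.
Total: 7567 × 38.9178 s = 294490.9926 s → 81.80 hours.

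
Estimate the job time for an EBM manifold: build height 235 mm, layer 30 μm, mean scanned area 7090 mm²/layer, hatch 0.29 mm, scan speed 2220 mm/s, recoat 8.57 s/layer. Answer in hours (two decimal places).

Number of layers: 235 / 0.03 → 7834 (rounded up).
Hatch length per layer = 7090 / 0.29 = 24448.3 mm.
Per-layer scan time = 24448.3 / 2220, so 11.0127 s.
Per-layer time = 11.0127 + 8.57, so 19.5827 s.
7834 layers × 19.5827 s/layer = 153410.8718 s, i.e. 42.61 hours.

42.61 hours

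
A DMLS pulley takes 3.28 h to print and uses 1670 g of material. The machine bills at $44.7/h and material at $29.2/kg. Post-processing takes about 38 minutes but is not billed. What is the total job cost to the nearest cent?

$195.38

Time charge = 44.7 × 3.28, so $146.616.
Feedstock cost = 29.2 × 1670/1000, so $48.764.
Job cost: 146.616 + 48.764 = $195.38.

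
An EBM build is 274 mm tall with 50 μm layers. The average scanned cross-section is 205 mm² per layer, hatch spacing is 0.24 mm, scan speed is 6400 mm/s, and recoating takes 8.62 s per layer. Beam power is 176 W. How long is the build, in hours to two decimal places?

13.32 hours

Layers = ⌈274/0.05⌉ = 5480.
Hatch length per layer = 205 / 0.24 = 854.2 mm.
Per-layer scan time = 854.2 / 6400, so 0.1335 s.
Per-layer time: 0.1335 + 8.62 → 8.7535 s.
Total: 5480 × 8.7535 s = 47969.18 s → 13.32 hours.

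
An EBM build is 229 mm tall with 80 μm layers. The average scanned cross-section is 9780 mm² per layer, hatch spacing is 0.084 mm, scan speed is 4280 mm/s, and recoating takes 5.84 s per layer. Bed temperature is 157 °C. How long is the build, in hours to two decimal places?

26.28 hours

Number of layers: 229 / 0.08 → 2863 (rounded up).
Per-layer scan distance = 9780 / 0.084 = 116428.6 mm.
Scan time per layer: 116428.6 / 4280 → 27.2029 s.
Time per layer = 27.2029 + 5.84 = 33.0429 s.
Total: 2863 × 33.0429 s = 94601.8227 s → 26.28 hours.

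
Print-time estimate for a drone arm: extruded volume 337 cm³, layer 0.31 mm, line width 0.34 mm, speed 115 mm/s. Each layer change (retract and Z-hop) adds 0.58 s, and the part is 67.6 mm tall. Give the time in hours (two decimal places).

7.76 hours

Line area = 0.31 × 0.34, so 0.1054 mm².
Total extruded path = 337000/0.1054 = 3197343.5 mm.
Extrusion time = 3197343.5 / 115, so 27803 s.
Layer count = ceil(67.6 / 0.31) = 219.
Non-print overhead = 219 × 0.58 = 127.02 s.
Total = 27803 + 127.02 = 27930.02 s = 7.76 hours.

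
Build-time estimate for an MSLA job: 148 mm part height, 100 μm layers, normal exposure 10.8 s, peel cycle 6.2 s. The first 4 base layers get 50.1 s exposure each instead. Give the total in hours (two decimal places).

Number of layers: 148 / 0.1 → 1480 (rounded up).
Burn-in layers = 4 × (50.1 + 6.2) = 225.2 s.
Normal layers = 1476 × (10.8 + 6.2), so 25092 s.
Sum: 225.2 + 25092 = 25317.2 s → 7.03 hours.

7.03 hours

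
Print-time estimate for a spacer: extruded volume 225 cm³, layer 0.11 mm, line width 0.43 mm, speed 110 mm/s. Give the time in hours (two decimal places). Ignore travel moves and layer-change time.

Bead cross-section = 0.11 × 0.43 = 0.0473 mm².
Path length: 225000 mm³ / 0.0473 mm² → 4756871 mm.
Print-move time = 4756871 / 110 = 43244.3 s.
Converting: 43244.3 s = 12.01 hours.

12.01 hours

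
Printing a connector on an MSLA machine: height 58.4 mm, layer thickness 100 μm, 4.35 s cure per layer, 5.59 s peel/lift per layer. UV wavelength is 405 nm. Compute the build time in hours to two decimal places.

Layers = ⌈58.4/0.1⌉ = 584.
Cycle time = 4.35 + 5.59 = 9.94 s.
Total = 584 × 9.94 = 5804.96 s = 1.61 hours.

1.61 hours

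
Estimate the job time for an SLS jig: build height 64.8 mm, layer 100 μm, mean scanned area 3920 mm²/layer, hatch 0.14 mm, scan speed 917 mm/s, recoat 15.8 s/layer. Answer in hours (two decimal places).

8.34 hours

Number of layers: 64.8 / 0.1 → 648 (rounded up).
Scan path per layer = 3920 / 0.14 = 28000 mm.
Scan time per layer = 28000 / 917 = 30.5344 s.
Time per layer = 30.5344 + 15.8 = 46.3344 s.
Total: 648 × 46.3344 s = 30024.6912 s → 8.34 hours.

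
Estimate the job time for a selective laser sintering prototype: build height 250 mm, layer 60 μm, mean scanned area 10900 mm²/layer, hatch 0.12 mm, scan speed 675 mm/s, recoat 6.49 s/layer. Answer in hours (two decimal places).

163.27 hours

Number of layers: 250 / 0.06 → 4167 (rounded up).
Hatch length per layer = 10900 / 0.12, so 90833.3 mm.
Scan time per layer = 90833.3 / 675, so 134.5679 s.
Layer cycle = 134.5679 + 6.49 = 141.0579 s.
Total: 4167 × 141.0579 s = 587788.2693 s → 163.27 hours.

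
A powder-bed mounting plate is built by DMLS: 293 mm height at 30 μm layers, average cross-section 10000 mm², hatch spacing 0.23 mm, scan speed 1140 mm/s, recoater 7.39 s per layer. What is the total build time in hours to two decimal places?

123.52 hours

Number of layers: 293 / 0.03 → 9767 (rounded up).
Per-layer scan distance: 10000 / 0.23 → 43478.3 mm.
Scan time per layer: 43478.3 / 1140 → 38.1389 s.
Per-layer time: 38.1389 + 7.39 → 45.5289 s.
9767 layers × 45.5289 s/layer = 444680.7663 s, i.e. 123.52 hours.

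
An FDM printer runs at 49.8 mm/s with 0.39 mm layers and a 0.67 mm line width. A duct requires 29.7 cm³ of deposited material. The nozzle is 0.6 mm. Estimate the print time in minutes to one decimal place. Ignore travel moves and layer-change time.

38.0 minutes

Extrusion cross-section = 0.39 × 0.67, so 0.2613 mm².
Total extruded path = 29700/0.2613 = 113662.5 mm.
Time extruding: 113662.5 / 49.8 → 2282.4 s.
2282.4 s = 38.0 minutes.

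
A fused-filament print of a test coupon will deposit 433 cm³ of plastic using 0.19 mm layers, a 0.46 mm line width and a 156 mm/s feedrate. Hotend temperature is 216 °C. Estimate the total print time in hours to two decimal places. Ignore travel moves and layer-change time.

Extrusion cross-section = 0.19 × 0.46, so 0.0874 mm².
Total extruded path = 433000/0.0874 = 4954233.4 mm.
Print-move time: 4954233.4 / 156 → 31757.9 s.
31757.9 s = 8.82 hours.

8.82 hours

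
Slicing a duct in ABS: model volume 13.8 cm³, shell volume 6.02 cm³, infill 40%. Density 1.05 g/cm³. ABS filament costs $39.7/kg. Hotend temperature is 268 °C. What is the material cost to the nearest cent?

$0.38

Infill region = 13.8 − 6.02, so 7.78 cm³.
Deposited infill: 0.40 × 7.78 → 3.112 cm³.
Deposited volume = 6.02 + 3.112 = 9.132 cm³.
Mass = 9.132 × 1.05 = 9.5886 g.
Cost = 9.5886 g / 1000 × $39.7/kg = $0.38.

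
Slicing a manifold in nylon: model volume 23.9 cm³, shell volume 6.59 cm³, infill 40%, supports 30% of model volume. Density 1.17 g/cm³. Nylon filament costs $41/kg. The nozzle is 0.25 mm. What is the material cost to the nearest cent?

$0.99

Interior volume: 23.9 − 6.59 → 17.31 cm³.
Deposited infill = 0.40 × 17.31 = 6.924 cm³.
Support: 0.30 × 23.9 → 7.17 cm³.
Total extruded = 6.59 + 6.924 + 7.17 = 20.684 cm³.
Mass = 20.684 × 1.17, so 24.20028 g.
At $41/kg: 24.20028/1000 × 41 = $0.99.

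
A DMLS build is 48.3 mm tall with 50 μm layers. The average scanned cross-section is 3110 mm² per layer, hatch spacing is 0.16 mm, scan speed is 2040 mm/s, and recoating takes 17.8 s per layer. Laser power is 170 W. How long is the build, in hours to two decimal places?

7.33 hours

Layer count = ceil(48.3 / 0.05) = 966.
Hatch length per layer = 3110 / 0.16, so 19437.5 mm.
Laser time per layer: 19437.5 / 2040 → 9.5282 s.
Layer cycle = 9.5282 + 17.8, so 27.3282 s.
Build time = 966 × 27.3282 = 26399.0412 s = 7.33 hours.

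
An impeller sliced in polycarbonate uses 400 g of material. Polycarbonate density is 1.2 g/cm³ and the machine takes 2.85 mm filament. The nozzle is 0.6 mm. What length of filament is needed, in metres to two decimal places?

Extruded volume: 400/1.2 = 333.3333 cm³ (333333.3 mm³).
A = π r² = π × 1.425² = 6.3794 mm².
L = V/A = 333333.3/6.3794 = 52251.51 mm → 52.25 m.

52.25 m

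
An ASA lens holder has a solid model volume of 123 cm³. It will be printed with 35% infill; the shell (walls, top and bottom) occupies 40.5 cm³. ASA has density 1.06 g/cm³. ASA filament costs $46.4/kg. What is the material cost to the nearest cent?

Interior volume = 123 − 40.5 = 82.5 cm³.
Infill volume = 0.35 × 82.5 = 28.875 cm³.
Deposited volume = 40.5 + 28.875, so 69.375 cm³.
Mass = 69.375 × 1.06 = 73.5375 g.
At $46.4/kg: 73.5375/1000 × 46.4 = $3.41.

$3.41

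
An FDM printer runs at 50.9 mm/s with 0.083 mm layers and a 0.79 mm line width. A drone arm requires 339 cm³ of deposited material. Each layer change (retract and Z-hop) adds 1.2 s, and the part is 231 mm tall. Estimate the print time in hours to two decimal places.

29.14 hours

Line area = 0.083 × 0.79, so 0.06557 mm².
Toolpath length = 339 cm³ / 0.06557 mm² = 339000 / 0.06557 = 5170047.3 mm.
Print-move time = 5170047.3 / 50.9 = 101572.6 s.
Number of layers: 231 / 0.083 → 2784 (rounded up).
Z-hop total: 2784 × 1.2 → 3340.8 s.
Total = 101572.6 + 3340.8 = 104913.4 s = 29.14 hours.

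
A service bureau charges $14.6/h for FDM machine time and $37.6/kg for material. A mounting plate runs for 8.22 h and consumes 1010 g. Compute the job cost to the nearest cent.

$157.99

Time charge = 14.6 × 8.22, so $120.012.
Material cost = 37.6 × 1010/1000, so $37.976.
Total = 120.012 + 37.976 = 157.988 ≈ $157.99.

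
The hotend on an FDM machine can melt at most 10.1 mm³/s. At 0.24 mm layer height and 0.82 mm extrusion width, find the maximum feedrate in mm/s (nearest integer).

Extrusion cross-section = 0.24 × 0.82, so 0.1968 mm².
Max speed = 10.1 / 0.1968 = 51.32 ≈ 51 mm/s.

51 mm/s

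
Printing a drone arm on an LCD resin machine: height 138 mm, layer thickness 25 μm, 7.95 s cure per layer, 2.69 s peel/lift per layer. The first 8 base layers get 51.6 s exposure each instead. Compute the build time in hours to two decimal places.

Layers = ⌈138/0.025⌉ = 5520.
Base layers: 8 × (51.6 + 2.69) → 434.32 s.
Normal layers: 5512 × (7.95 + 2.69) → 58647.68 s.
Sum: 434.32 + 58647.68 = 59082 s → 16.41 hours.

16.41 hours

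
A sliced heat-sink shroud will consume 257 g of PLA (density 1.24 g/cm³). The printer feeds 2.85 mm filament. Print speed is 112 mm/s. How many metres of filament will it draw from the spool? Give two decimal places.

32.49 m

Extruded volume: 257/1.24 = 207.2581 cm³ (207258.1 mm³).
Filament cross-section = π × (2.85/2)² = 6.3794 mm².
L = V/A = 207258.1/6.3794 = 32488.65 mm → 32.49 m.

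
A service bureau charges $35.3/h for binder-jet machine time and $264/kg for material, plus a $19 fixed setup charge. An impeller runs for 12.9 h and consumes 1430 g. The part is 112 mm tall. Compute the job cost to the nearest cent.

Machine cost: 35.3 × 12.9 → $455.37.
Material cost = 264 × 1430/1000, so $377.52.
Adding setup: 455.37 + 377.52 + 19 → $851.89.

$851.89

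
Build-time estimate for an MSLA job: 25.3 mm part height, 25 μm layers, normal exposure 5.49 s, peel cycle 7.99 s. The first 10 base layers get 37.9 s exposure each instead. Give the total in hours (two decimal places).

Layer count = ceil(25.3 / 0.025) = 1012.
Burn-in layers = 10 × (37.9 + 7.99), so 458.9 s.
Normal layers: 1002 × (5.49 + 7.99) → 13506.96 s.
Total = 458.9 + 13506.96 = 13965.86 s = 3.88 hours.

3.88 hours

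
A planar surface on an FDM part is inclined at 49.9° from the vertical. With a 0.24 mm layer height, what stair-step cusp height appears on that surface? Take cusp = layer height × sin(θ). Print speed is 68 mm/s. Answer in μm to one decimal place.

183.6 μm

sin(49.9°) = 0.7649, so cusp = 0.24 × 0.7649 = 0.183576 mm → 183.6 μm.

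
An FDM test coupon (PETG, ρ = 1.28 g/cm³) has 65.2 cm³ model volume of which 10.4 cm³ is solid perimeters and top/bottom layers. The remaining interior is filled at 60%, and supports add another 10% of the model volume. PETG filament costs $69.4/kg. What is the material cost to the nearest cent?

$4.42

Interior volume = 65.2 − 10.4 = 54.8 cm³.
Infill volume: 0.60 × 54.8 → 32.88 cm³.
Support: 0.10 × 65.2 → 6.52 cm³.
Total extruded = 10.4 + 32.88 + 6.52, so 49.8 cm³.
Mass: 49.8 × 1.28 → 63.744 g.
At $69.4/kg: 63.744/1000 × 69.4 = $4.42.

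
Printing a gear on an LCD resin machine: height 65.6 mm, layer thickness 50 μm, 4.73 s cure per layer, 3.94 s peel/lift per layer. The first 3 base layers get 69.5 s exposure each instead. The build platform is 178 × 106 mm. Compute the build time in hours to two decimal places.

3.21 hours

Number of layers: 65.6 / 0.05 → 1312 (rounded up).
Base layers = 3 × (69.5 + 3.94) = 220.32 s.
Regular layers: 1309 × (4.73 + 3.94) → 11349.03 s.
Sum: 220.32 + 11349.03 = 11569.35 s → 3.21 hours.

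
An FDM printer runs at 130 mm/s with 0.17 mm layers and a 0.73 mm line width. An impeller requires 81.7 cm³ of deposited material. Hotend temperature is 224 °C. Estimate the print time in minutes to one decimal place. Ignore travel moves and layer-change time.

84.4 minutes

Extrusion cross-section = 0.17 × 0.73 = 0.1241 mm².
Total extruded path = 81700/0.1241 = 658340 mm.
Time extruding: 658340 / 130 → 5064.2 s.
5064.2 s = 84.4 minutes.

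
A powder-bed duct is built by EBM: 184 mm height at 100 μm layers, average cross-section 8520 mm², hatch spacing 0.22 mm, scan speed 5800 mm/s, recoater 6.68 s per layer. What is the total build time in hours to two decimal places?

6.83 hours

Layer count = ceil(184 / 0.1) = 1840.
Hatch length per layer = 8520 / 0.22 = 38727.3 mm.
Scan time per layer = 38727.3 / 5800, so 6.6771 s.
Time per layer = 6.6771 + 6.68 = 13.3571 s.
Build time = 1840 × 13.3571 = 24577.064 s = 6.83 hours.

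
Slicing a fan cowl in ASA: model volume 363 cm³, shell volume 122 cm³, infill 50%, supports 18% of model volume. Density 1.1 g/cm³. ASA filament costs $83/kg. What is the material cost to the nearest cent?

Infill region = 363 − 122, so 241 cm³.
Infill deposited = 0.50 × 241, so 120.5 cm³.
Support = 0.18 × 363 = 65.34 cm³.
Total extruded: 122 + 120.5 + 65.34 → 307.84 cm³.
Mass: 307.84 × 1.1 → 338.624 g.
Cost = 338.624 g / 1000 × $83/kg = $28.11.

$28.11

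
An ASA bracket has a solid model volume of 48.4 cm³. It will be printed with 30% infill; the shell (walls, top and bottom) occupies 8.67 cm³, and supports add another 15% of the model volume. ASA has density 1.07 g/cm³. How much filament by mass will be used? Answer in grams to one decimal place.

Interior volume: 48.4 − 8.67 → 39.73 cm³.
Infill volume = 0.30 × 39.73 = 11.919 cm³.
Support = 0.15 × 48.4 = 7.26 cm³.
Total extruded = 8.67 + 11.919 + 7.26, so 27.849 cm³.
Mass = 27.849 × 1.07 = 29.79843 g.

29.8 g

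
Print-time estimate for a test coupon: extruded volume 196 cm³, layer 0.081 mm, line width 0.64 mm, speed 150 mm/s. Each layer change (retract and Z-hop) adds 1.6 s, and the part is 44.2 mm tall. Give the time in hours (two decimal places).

Bead cross-section = 0.081 × 0.64 = 0.05184 mm².
Toolpath length = 196 cm³ / 0.05184 mm² = 196000 / 0.05184 = 3780864.2 mm.
Print-move time: 3780864.2 / 150 → 25205.8 s.
Layers = ⌈44.2/0.081⌉ = 546.
Layer-change overhead = 546 × 1.6, so 873.6 s.
Altogether 25205.8 + 873.6 = 26079.4 s, i.e. 7.24 hours.

7.24 hours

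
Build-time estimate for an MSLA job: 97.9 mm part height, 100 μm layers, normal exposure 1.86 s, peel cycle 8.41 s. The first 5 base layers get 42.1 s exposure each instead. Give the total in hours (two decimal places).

Layers = ⌈97.9/0.1⌉ = 979.
Bottom layers = 5 × (42.1 + 8.41), so 252.55 s.
Regular layers = 974 × (1.86 + 8.41), so 10002.98 s.
Sum: 252.55 + 10002.98 = 10255.53 s → 2.85 hours.

2.85 hours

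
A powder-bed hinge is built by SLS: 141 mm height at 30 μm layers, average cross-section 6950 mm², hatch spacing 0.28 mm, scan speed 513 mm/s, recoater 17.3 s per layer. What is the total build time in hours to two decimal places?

Layers = ⌈141/0.03⌉ = 4700.
Hatch length per layer = 6950 / 0.28 = 24821.4 mm.
Laser time per layer = 24821.4 / 513 = 48.3848 s.
Time per layer = 48.3848 + 17.3 = 65.6848 s.
Total: 4700 × 65.6848 s = 308718.56 s → 85.76 hours.

85.76 hours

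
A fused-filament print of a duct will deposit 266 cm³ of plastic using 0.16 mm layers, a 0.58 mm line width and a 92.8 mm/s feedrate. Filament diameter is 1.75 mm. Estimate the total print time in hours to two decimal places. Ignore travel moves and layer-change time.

Line area: 0.16 × 0.58 → 0.0928 mm².
Path length: 266000 mm³ / 0.0928 mm² → 2866379.3 mm.
Time extruding = 2866379.3 / 92.8 = 30887.7 s.
That's 30887.7 s → 8.58 hours.

8.58 hours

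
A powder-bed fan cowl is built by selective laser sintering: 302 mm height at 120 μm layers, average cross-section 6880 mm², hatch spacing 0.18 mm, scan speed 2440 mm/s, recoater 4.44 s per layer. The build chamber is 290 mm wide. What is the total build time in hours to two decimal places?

14.06 hours

Layer count = ceil(302 / 0.12) = 2517.
Per-layer scan distance: 6880 / 0.18 → 38222.2 mm.
Per-layer scan time = 38222.2 / 2440 = 15.6648 s.
Layer cycle: 15.6648 + 4.44 → 20.1048 s.
Total: 2517 × 20.1048 s = 50603.7816 s → 14.06 hours.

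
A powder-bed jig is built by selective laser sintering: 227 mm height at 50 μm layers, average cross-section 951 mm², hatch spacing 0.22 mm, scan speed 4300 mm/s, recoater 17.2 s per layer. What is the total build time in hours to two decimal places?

22.96 hours

Number of layers: 227 / 0.05 → 4540 (rounded up).
Hatch length per layer: 951 / 0.22 → 4322.7 mm.
Scan time per layer = 4322.7 / 4300 = 1.0053 s.
Time per layer = 1.0053 + 17.2, so 18.2053 s.
Build time = 4540 × 18.2053 = 82652.062 s = 22.96 hours.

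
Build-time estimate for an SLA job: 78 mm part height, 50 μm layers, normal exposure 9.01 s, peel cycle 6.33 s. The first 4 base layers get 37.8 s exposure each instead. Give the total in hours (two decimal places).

6.68 hours

Layer count = ceil(78 / 0.05) = 1560.
Base layers = 4 × (37.8 + 6.33) = 176.52 s.
Normal layers = 1556 × (9.01 + 6.33), so 23869.04 s.
Sum: 176.52 + 23869.04 = 24045.56 s → 6.68 hours.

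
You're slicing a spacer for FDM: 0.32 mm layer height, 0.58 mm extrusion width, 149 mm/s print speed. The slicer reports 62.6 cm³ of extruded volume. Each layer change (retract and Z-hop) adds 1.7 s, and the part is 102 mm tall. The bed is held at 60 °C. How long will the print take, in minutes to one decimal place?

Line area: 0.32 × 0.58 → 0.1856 mm².
Path length: 62600 mm³ / 0.1856 mm² → 337284.5 mm.
Time extruding = 337284.5 / 149 = 2263.7 s.
Layer count = ceil(102 / 0.32) = 319.
Z-hop total = 319 × 1.7, so 542.3 s.
Altogether 2263.7 + 542.3 = 2806 s, i.e. 46.8 minutes.

46.8 minutes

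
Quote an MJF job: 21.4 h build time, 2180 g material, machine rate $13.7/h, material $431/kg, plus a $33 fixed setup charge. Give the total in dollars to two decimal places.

Machine cost: 13.7 × 21.4 → $293.18.
Material cost: 431 × 2180/1000 → $939.58.
Adding setup: 293.18 + 939.58 + 33 → $1265.76.

$1265.76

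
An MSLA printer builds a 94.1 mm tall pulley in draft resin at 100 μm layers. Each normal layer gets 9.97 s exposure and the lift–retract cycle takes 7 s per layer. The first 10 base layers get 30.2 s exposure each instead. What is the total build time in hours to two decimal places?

Layers = ⌈94.1/0.1⌉ = 941.
Base layers = 10 × (30.2 + 7), so 372 s.
Remaining layers = 931 × (9.97 + 7) = 15799.07 s.
Total = 372 + 15799.07 = 16171.07 s = 4.49 hours.

4.49 hours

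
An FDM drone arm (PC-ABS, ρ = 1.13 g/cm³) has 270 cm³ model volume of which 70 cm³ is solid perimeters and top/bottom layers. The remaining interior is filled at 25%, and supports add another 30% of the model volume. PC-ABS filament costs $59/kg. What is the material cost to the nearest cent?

$13.40

Infill region = 270 − 70, so 200 cm³.
Infill volume: 0.25 × 200 → 50 cm³.
Support = 0.30 × 270, so 81 cm³.
Total extruded = 70 + 50 + 81 = 201 cm³.
Mass: 201 × 1.13 → 227.13 g.
Cost = 227.13 g / 1000 × $59/kg = $13.40.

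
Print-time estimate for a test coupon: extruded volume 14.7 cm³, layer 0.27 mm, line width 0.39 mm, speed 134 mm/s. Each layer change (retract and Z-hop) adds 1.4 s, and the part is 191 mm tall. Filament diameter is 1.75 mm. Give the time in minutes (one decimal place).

33.9 minutes

Line area = 0.27 × 0.39, so 0.1053 mm².
Path length: 14700 mm³ / 0.1053 mm² → 139601.1 mm.
Extrusion time = 139601.1 / 134 = 1041.8 s.
Number of layers: 191 / 0.27 → 708 (rounded up).
Non-print overhead = 708 × 1.4 = 991.2 s.
Total = 1041.8 + 991.2 = 2033 s = 33.9 minutes.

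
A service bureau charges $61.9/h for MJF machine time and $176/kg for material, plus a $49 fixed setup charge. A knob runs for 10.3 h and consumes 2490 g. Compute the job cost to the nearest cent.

$1124.81

Time charge: 61.9 × 10.3 → $637.57.
Material cost: 176 × 2490/1000 → $438.24.
Total = 637.57 + 438.24 + 49 = $1124.81.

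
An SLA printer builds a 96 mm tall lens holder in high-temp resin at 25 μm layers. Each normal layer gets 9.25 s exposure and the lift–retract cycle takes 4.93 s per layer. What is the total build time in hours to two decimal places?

Number of layers: 96 / 0.025 → 3840 (rounded up).
Cycle time = 9.25 + 4.93, so 14.18 s.
Total = 3840 × 14.18 = 54451.2 s = 15.13 hours.

15.13 hours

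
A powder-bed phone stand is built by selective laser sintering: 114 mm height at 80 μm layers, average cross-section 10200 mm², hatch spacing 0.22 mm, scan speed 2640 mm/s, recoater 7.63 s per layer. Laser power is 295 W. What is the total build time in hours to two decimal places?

9.97 hours

Layers = ⌈114/0.08⌉ = 1425.
Hatch length per layer: 10200 / 0.22 → 46363.6 mm.
Scan time per layer = 46363.6 / 2640 = 17.562 s.
Per-layer time: 17.562 + 7.63 → 25.192 s.
Build time = 1425 × 25.192 = 35898.6 s = 9.97 hours.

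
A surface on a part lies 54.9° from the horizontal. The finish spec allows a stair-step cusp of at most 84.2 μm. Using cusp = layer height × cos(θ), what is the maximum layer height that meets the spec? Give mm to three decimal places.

0.146 mm

Layer height = cusp / cos(54.9°) = 0.0842 / 0.5750 = 0.146 mm.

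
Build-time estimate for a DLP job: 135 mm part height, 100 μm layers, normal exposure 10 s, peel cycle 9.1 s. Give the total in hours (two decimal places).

7.16 hours

Layers = ⌈135/0.1⌉ = 1350.
Each layer takes: 10 + 9.1 → 19.1 s.
Total = 1350 × 19.1 = 25785 s = 7.16 hours.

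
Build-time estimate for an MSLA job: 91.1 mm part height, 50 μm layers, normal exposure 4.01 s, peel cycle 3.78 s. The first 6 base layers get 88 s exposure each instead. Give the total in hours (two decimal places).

4.08 hours

Layers = ⌈91.1/0.05⌉ = 1822.
Bottom layers = 6 × (88 + 3.78) = 550.68 s.
Remaining layers: 1816 × (4.01 + 3.78) → 14146.64 s.
Total = 550.68 + 14146.64 = 14697.32 s = 4.08 hours.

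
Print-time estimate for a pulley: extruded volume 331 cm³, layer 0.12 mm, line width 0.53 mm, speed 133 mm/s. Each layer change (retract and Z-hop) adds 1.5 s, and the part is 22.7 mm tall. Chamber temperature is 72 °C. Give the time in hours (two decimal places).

10.95 hours

Line area = 0.12 × 0.53, so 0.0636 mm².
Path length: 331000 mm³ / 0.0636 mm² → 5204402.5 mm.
Print-move time = 5204402.5 / 133 = 39130.8 s.
Number of layers: 22.7 / 0.12 → 190 (rounded up).
Non-print overhead: 190 × 1.5 → 285 s.
Altogether 39130.8 + 285 = 39415.8 s, i.e. 10.95 hours.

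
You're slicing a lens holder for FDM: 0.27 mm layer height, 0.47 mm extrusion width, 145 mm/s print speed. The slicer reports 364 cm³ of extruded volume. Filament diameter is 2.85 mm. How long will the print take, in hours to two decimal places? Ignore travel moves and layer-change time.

Bead cross-section = 0.27 × 0.47 = 0.1269 mm².
Path length: 364000 mm³ / 0.1269 mm² → 2868400.3 mm.
Extrusion time: 2868400.3 / 145 → 19782.1 s.
In the requested units: 19782.1 s = 5.50 hours.

5.50 hours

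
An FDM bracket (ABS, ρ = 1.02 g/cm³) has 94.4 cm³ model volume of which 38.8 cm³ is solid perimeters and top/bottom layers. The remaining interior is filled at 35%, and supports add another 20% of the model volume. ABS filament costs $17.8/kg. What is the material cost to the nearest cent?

Volume inside the shell = 94.4 − 38.8, so 55.6 cm³.
Infill deposited: 0.35 × 55.6 → 19.46 cm³.
Support = 0.20 × 94.4 = 18.88 cm³.
Total printed volume: 38.8 + 19.46 + 18.88 → 77.14 cm³.
Mass = 77.14 × 1.02 = 78.6828 g.
Cost = 78.6828 g / 1000 × $17.8/kg = $1.40.

$1.40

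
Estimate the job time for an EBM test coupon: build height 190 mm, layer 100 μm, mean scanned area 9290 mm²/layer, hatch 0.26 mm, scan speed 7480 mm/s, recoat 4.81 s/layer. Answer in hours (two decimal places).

5.06 hours

Layer count = ceil(190 / 0.1) = 1900.
Hatch length per layer: 9290 / 0.26 → 35730.8 mm.
Scan time per layer = 35730.8 / 7480 = 4.7768 s.
Per-layer time: 4.7768 + 4.81 → 9.5868 s.
1900 layers × 9.5868 s/layer = 18214.92 s, i.e. 5.06 hours.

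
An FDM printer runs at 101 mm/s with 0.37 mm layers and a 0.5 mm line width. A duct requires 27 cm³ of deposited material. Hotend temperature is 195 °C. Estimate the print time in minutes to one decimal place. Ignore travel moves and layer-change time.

24.1 minutes

Bead cross-section = 0.37 × 0.5, so 0.185 mm².
Total extruded path = 27000/0.185 = 145945.9 mm.
Print-move time: 145945.9 / 101 → 1445 s.
Converting: 1445 s = 24.1 minutes.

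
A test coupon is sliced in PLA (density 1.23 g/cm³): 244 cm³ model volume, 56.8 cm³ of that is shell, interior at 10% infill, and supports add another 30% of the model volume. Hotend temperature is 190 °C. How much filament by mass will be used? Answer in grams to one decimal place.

182.9 g

Volume inside the shell: 244 − 56.8 → 187.2 cm³.
Infill deposited = 0.10 × 187.2, so 18.72 cm³.
Support = 0.30 × 244, so 73.2 cm³.
Deposited volume: 56.8 + 18.72 + 73.2 → 148.72 cm³.
Mass = 148.72 × 1.23 = 182.9256 g.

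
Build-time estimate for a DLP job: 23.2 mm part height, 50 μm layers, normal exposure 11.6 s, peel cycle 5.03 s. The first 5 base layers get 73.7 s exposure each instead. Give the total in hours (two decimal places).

2.23 hours

Layer count = ceil(23.2 / 0.05) = 464.
Bottom layers: 5 × (73.7 + 5.03) → 393.65 s.
Remaining layers: 459 × (11.6 + 5.03) → 7633.17 s.
Sum: 393.65 + 7633.17 = 8026.82 s → 2.23 hours.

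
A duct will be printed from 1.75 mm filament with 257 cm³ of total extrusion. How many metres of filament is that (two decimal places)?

106.85 m

Filament cross-section = π × (1.75/2)² = 2.4053 mm².
L = 257000 mm³ / 2.4053 mm² = 106847.38 mm, i.e. 106.85 m.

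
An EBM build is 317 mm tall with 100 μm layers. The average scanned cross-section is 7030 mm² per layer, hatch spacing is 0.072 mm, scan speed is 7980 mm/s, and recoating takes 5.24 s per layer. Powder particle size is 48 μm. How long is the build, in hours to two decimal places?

15.39 hours

Layers = ⌈317/0.1⌉ = 3170.
Scan path per layer = 7030 / 0.072, so 97638.9 mm.
Per-layer scan time = 97638.9 / 7980, so 12.2355 s.
Per-layer time = 12.2355 + 5.24 = 17.4755 s.
Total: 3170 × 17.4755 s = 55397.335 s → 15.39 hours.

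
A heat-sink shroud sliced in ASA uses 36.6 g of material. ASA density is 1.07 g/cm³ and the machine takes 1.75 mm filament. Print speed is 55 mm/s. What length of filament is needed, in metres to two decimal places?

14.22 m

Volume = 36.6 g / 1.07 g·cm⁻³ = 34.2056 cm³ = 34205.6 mm³.
A = π r² = π × 0.875² = 2.4053 mm².
L = V/A = 34205.6/2.4053 = 14220.93 mm → 14.22 m.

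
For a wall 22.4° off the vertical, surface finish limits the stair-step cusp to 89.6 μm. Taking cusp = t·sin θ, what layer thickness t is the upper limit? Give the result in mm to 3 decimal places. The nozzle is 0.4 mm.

sin(22.4°) = 0.3811; t_max = 0.0896/0.3811 = 0.235 mm.

0.235 mm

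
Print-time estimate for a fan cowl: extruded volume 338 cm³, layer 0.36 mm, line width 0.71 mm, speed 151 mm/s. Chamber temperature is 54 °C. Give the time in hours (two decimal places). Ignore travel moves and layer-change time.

Extrusion cross-section = 0.36 × 0.71 = 0.2556 mm².
Total extruded path = 338000/0.2556 = 1322378.7 mm.
Print-move time = 1322378.7 / 151, so 8757.5 s.
In the requested units: 8757.5 s = 2.43 hours.

2.43 hours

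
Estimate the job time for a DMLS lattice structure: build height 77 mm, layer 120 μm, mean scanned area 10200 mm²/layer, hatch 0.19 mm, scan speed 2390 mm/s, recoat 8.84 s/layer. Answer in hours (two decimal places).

5.58 hours

Layer count = ceil(77 / 0.12) = 642.
Hatch length per layer = 10200 / 0.19 = 53684.2 mm.
Per-layer scan time = 53684.2 / 2390, so 22.462 s.
Layer cycle: 22.462 + 8.84 → 31.302 s.
Total: 642 × 31.302 s = 20095.884 s → 5.58 hours.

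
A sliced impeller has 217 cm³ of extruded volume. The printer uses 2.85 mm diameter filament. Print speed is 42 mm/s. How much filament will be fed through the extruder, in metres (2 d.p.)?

Cross-section of 2.85 mm filament: π·(2.85/2)² = 6.3794 mm².
Length = 217 cm³ / 6.3794 mm² = 217000 / 6.3794 = 34015.74 mm = 34.02 m.

34.02 m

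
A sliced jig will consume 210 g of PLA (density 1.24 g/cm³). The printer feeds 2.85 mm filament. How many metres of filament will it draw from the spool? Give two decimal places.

26.55 m

Extruded volume: 210/1.24 = 169.3548 cm³ (169354.8 mm³).
Filament cross-section = π × (2.85/2)² = 6.3794 mm².
L = V/A = 169354.8/6.3794 = 26547.14 mm → 26.55 m.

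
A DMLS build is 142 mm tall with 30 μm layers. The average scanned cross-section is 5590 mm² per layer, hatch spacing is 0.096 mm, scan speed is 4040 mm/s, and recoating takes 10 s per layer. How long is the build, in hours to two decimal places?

Layer count = ceil(142 / 0.03) = 4734.
Per-layer scan distance = 5590 / 0.096, so 58229.2 mm.
Scan time per layer: 58229.2 / 4040 → 14.4132 s.
Per-layer time: 14.4132 + 10 → 24.4132 s.
Total: 4734 × 24.4132 s = 115572.0888 s → 32.10 hours.

32.10 hours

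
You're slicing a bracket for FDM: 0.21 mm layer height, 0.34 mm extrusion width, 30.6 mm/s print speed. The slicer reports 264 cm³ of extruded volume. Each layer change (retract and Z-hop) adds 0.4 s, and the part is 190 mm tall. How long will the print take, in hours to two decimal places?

Line area: 0.21 × 0.34 → 0.0714 mm².
Path length: 264000 mm³ / 0.0714 mm² → 3697479 mm.
Print-move time = 3697479 / 30.6, so 120832.6 s.
Layers = ⌈190/0.21⌉ = 905.
Layer-change overhead = 905 × 0.4 = 362 s.
Total = 120832.6 + 362 = 121194.6 s = 33.67 hours.

33.67 hours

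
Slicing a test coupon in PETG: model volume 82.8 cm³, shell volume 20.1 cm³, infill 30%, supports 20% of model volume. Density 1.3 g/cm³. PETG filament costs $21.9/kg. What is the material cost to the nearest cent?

$1.58

Infill region: 82.8 − 20.1 → 62.7 cm³.
Infill deposited = 0.30 × 62.7, so 18.81 cm³.
Support = 0.20 × 82.8 = 16.56 cm³.
Deposited volume: 20.1 + 18.81 + 16.56 → 55.47 cm³.
Mass = 55.47 × 1.3, so 72.111 g.
Cost = 72.111 g / 1000 × $21.9/kg = $1.58.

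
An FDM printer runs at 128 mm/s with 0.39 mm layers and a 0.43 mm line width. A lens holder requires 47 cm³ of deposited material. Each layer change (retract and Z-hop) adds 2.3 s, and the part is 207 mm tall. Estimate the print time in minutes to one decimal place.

56.8 minutes

Extrusion cross-section = 0.39 × 0.43 = 0.1677 mm².
Path length: 47000 mm³ / 0.1677 mm² → 280262.4 mm.
Print-move time = 280262.4 / 128 = 2189.6 s.
Layer count = ceil(207 / 0.39) = 531.
Layer-change overhead = 531 × 2.3 = 1221.3 s.
Altogether 2189.6 + 1221.3 = 3410.9 s, i.e. 56.8 minutes.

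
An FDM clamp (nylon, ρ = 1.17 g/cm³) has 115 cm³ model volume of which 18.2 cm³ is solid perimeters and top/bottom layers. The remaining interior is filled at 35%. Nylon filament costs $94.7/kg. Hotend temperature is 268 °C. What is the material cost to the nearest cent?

Infill region = 115 − 18.2, so 96.8 cm³.
Deposited infill: 0.35 × 96.8 → 33.88 cm³.
Total printed volume = 18.2 + 33.88, so 52.08 cm³.
Mass: 52.08 × 1.17 → 60.9336 g.
Cost = 60.9336 g / 1000 × $94.7/kg = $5.77.

$5.77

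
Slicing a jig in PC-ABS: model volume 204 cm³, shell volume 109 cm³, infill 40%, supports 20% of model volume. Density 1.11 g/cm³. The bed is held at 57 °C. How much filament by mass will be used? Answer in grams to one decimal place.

208.5 g

Volume inside the shell = 204 − 109, so 95 cm³.
Infill volume: 0.40 × 95 → 38 cm³.
Support = 0.20 × 204 = 40.8 cm³.
Deposited volume = 109 + 38 + 40.8 = 187.8 cm³.
Mass = 187.8 × 1.11 = 208.458 g.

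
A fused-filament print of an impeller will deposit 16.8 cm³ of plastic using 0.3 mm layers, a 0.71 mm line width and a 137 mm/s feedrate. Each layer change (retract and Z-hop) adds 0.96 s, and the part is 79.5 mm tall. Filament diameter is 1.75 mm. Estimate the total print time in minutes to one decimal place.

Line area = 0.3 × 0.71, so 0.213 mm².
Total extruded path = 16800/0.213 = 78873.2 mm.
Extrusion time = 78873.2 / 137 = 575.7 s.
Number of layers: 79.5 / 0.3 → 265 (rounded up).
Layer-change overhead: 265 × 0.96 → 254.4 s.
Total = 575.7 + 254.4 = 830.1 s = 13.8 minutes.

13.8 minutes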